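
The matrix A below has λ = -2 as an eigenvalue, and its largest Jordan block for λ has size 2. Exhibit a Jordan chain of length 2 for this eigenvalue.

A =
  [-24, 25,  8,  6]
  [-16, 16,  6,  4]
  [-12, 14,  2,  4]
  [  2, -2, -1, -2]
A Jordan chain for λ = -2 of length 2:
v_1 = (-22, -16, -12, 2)ᵀ
v_2 = (1, 0, 0, 0)ᵀ

Let N = A − (-2)·I. We want v_2 with N^2 v_2 = 0 but N^1 v_2 ≠ 0; then v_{j-1} := N · v_j for j = 2, …, 2.

Pick v_2 = (1, 0, 0, 0)ᵀ.
Then v_1 = N · v_2 = (-22, -16, -12, 2)ᵀ.

Sanity check: (A − (-2)·I) v_1 = (0, 0, 0, 0)ᵀ = 0. ✓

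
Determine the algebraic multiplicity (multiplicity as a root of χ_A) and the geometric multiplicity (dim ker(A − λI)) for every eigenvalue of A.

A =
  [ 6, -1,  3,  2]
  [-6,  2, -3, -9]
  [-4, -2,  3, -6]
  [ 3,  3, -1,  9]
λ = 5: alg = 4, geom = 2

Step 1 — factor the characteristic polynomial to read off the algebraic multiplicities:
  χ_A(x) = (x - 5)^4

Step 2 — compute geometric multiplicities via the rank-nullity identity g(λ) = n − rank(A − λI):
  rank(A − (5)·I) = 2, so dim ker(A − (5)·I) = n − 2 = 2

Summary:
  λ = 5: algebraic multiplicity = 4, geometric multiplicity = 2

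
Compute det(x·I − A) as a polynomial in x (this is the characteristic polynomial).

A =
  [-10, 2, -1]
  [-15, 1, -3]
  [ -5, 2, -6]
x^3 + 15*x^2 + 75*x + 125

Expanding det(x·I − A) (e.g. by cofactor expansion or by noting that A is similar to its Jordan form J, which has the same characteristic polynomial as A) gives
  χ_A(x) = x^3 + 15*x^2 + 75*x + 125
which factors as (x + 5)^3. The eigenvalues (with algebraic multiplicities) are λ = -5 with multiplicity 3.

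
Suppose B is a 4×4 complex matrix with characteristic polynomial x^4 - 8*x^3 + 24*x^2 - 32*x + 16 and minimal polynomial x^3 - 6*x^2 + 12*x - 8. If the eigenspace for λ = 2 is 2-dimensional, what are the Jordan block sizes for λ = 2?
Block sizes for λ = 2: [3, 1]

Step 1 — from the characteristic polynomial, algebraic multiplicity of λ = 2 is 4. From dim ker(B − (2)·I) = 2, there are exactly 2 Jordan blocks for λ = 2.
Step 2 — from the minimal polynomial, the factor (x − 2)^3 tells us the largest block for λ = 2 has size 3.
Step 3 — with total size 4, 2 blocks, and largest block 3, the block sizes (in nonincreasing order) are [3, 1].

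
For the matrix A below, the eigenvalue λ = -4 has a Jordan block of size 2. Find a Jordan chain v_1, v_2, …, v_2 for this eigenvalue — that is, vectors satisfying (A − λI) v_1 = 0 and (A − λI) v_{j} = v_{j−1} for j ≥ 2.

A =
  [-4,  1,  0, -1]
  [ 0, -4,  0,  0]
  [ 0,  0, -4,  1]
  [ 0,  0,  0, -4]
A Jordan chain for λ = -4 of length 2:
v_1 = (1, 0, 0, 0)ᵀ
v_2 = (0, 1, 0, 0)ᵀ

Let N = A − (-4)·I. We want v_2 with N^2 v_2 = 0 but N^1 v_2 ≠ 0; then v_{j-1} := N · v_j for j = 2, …, 2.

Pick v_2 = (0, 1, 0, 0)ᵀ.
Then v_1 = N · v_2 = (1, 0, 0, 0)ᵀ.

Sanity check: (A − (-4)·I) v_1 = (0, 0, 0, 0)ᵀ = 0. ✓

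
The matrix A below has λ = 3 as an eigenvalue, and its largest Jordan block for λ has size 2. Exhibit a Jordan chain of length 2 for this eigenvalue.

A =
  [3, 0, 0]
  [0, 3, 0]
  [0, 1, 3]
A Jordan chain for λ = 3 of length 2:
v_1 = (0, 0, 1)ᵀ
v_2 = (0, 1, 0)ᵀ

Let N = A − (3)·I. We want v_2 with N^2 v_2 = 0 but N^1 v_2 ≠ 0; then v_{j-1} := N · v_j for j = 2, …, 2.

Pick v_2 = (0, 1, 0)ᵀ.
Then v_1 = N · v_2 = (0, 0, 1)ᵀ.

Sanity check: (A − (3)·I) v_1 = (0, 0, 0)ᵀ = 0. ✓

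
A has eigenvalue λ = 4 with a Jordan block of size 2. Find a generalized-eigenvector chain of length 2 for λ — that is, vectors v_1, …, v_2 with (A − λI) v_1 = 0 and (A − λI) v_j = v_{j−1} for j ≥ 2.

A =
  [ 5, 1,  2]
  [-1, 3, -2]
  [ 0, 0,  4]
A Jordan chain for λ = 4 of length 2:
v_1 = (1, -1, 0)ᵀ
v_2 = (1, 0, 0)ᵀ

Let N = A − (4)·I. We want v_2 with N^2 v_2 = 0 but N^1 v_2 ≠ 0; then v_{j-1} := N · v_j for j = 2, …, 2.

Pick v_2 = (1, 0, 0)ᵀ.
Then v_1 = N · v_2 = (1, -1, 0)ᵀ.

Sanity check: (A − (4)·I) v_1 = (0, 0, 0)ᵀ = 0. ✓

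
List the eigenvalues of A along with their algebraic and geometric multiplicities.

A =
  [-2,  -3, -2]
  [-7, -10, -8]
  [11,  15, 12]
λ = -1: alg = 2, geom = 1; λ = 2: alg = 1, geom = 1

Step 1 — factor the characteristic polynomial to read off the algebraic multiplicities:
  χ_A(x) = (x - 2)*(x + 1)^2

Step 2 — compute geometric multiplicities via the rank-nullity identity g(λ) = n − rank(A − λI):
  rank(A − (-1)·I) = 2, so dim ker(A − (-1)·I) = n − 2 = 1
  rank(A − (2)·I) = 2, so dim ker(A − (2)·I) = n − 2 = 1

Summary:
  λ = -1: algebraic multiplicity = 2, geometric multiplicity = 1
  λ = 2: algebraic multiplicity = 1, geometric multiplicity = 1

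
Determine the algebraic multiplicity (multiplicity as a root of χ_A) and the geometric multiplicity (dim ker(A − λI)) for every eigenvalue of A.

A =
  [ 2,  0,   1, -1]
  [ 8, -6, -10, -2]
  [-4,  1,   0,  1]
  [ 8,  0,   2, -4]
λ = -2: alg = 4, geom = 2

Step 1 — factor the characteristic polynomial to read off the algebraic multiplicities:
  χ_A(x) = (x + 2)^4

Step 2 — compute geometric multiplicities via the rank-nullity identity g(λ) = n − rank(A − λI):
  rank(A − (-2)·I) = 2, so dim ker(A − (-2)·I) = n − 2 = 2

Summary:
  λ = -2: algebraic multiplicity = 4, geometric multiplicity = 2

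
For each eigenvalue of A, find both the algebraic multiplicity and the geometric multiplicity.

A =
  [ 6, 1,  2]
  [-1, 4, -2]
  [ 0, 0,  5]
λ = 5: alg = 3, geom = 2

Step 1 — factor the characteristic polynomial to read off the algebraic multiplicities:
  χ_A(x) = (x - 5)^3

Step 2 — compute geometric multiplicities via the rank-nullity identity g(λ) = n − rank(A − λI):
  rank(A − (5)·I) = 1, so dim ker(A − (5)·I) = n − 1 = 2

Summary:
  λ = 5: algebraic multiplicity = 3, geometric multiplicity = 2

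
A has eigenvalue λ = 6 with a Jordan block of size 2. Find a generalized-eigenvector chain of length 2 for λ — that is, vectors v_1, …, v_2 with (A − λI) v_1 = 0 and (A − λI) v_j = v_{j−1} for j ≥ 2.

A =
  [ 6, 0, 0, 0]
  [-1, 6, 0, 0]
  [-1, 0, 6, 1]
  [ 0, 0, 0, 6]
A Jordan chain for λ = 6 of length 2:
v_1 = (0, -1, -1, 0)ᵀ
v_2 = (1, 0, 0, 0)ᵀ

Let N = A − (6)·I. We want v_2 with N^2 v_2 = 0 but N^1 v_2 ≠ 0; then v_{j-1} := N · v_j for j = 2, …, 2.

Pick v_2 = (1, 0, 0, 0)ᵀ.
Then v_1 = N · v_2 = (0, -1, -1, 0)ᵀ.

Sanity check: (A − (6)·I) v_1 = (0, 0, 0, 0)ᵀ = 0. ✓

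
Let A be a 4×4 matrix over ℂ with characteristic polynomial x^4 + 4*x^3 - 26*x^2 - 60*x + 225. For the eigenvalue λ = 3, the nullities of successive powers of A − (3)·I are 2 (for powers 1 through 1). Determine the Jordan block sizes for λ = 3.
Block sizes for λ = 3: [1, 1]

From the dimensions of kernels of powers, the number of Jordan blocks of size at least j is d_j − d_{j−1} where d_j = dim ker(N^j) (with d_0 = 0). Computing the differences gives [2].
The number of blocks of size exactly k is (#blocks of size ≥ k) − (#blocks of size ≥ k + 1), so the partition is: 2 block(s) of size 1.
In nonincreasing order the block sizes are [1, 1].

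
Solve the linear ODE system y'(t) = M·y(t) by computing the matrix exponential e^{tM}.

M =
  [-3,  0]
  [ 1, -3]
e^{tM} =
  [exp(-3*t), 0]
  [t*exp(-3*t), exp(-3*t)]

Strategy: write M = P · J · P⁻¹ where J is a Jordan canonical form, so e^{tM} = P · e^{tJ} · P⁻¹, and e^{tJ} can be computed block-by-block.

M has Jordan form
J =
  [-3,  1]
  [ 0, -3]
(up to reordering of blocks).

Per-block formulas:
  For a 2×2 Jordan block J_2(-3): exp(t · J_2(-3)) = e^(-3t)·(I + t·N), where N is the 2×2 nilpotent shift.

After assembling e^{tJ} and conjugating by P, we get:

e^{tM} =
  [exp(-3*t), 0]
  [t*exp(-3*t), exp(-3*t)]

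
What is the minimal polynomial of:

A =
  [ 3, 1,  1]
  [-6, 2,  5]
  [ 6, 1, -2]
x^3 - 3*x^2 - 9*x + 27

The characteristic polynomial is χ_A(x) = (x - 3)^2*(x + 3), so the eigenvalues are known. The minimal polynomial is
  m_A(x) = Π_λ (x − λ)^{k_λ}
where k_λ is the size of the *largest* Jordan block for λ (equivalently, the smallest k with (A − λI)^k v = 0 for every generalised eigenvector v of λ).

  λ = -3: largest Jordan block has size 1, contributing (x + 3)
  λ = 3: largest Jordan block has size 2, contributing (x − 3)^2

So m_A(x) = (x - 3)^2*(x + 3) = x^3 - 3*x^2 - 9*x + 27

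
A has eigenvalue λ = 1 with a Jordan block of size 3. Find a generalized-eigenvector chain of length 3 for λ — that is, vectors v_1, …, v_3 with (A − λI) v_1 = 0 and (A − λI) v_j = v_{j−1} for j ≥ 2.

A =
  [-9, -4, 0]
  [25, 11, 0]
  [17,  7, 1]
A Jordan chain for λ = 1 of length 3:
v_1 = (0, 0, 5)ᵀ
v_2 = (-10, 25, 17)ᵀ
v_3 = (1, 0, 0)ᵀ

Let N = A − (1)·I. We want v_3 with N^3 v_3 = 0 but N^2 v_3 ≠ 0; then v_{j-1} := N · v_j for j = 3, …, 2.

Pick v_3 = (1, 0, 0)ᵀ.
Then v_2 = N · v_3 = (-10, 25, 17)ᵀ.
Then v_1 = N · v_2 = (0, 0, 5)ᵀ.

Sanity check: (A − (1)·I) v_1 = (0, 0, 0)ᵀ = 0. ✓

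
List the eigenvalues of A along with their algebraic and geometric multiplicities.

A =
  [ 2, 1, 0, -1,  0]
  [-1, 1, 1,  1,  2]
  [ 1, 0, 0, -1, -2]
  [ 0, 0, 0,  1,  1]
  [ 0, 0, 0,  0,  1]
λ = 1: alg = 5, geom = 2

Step 1 — factor the characteristic polynomial to read off the algebraic multiplicities:
  χ_A(x) = (x - 1)^5

Step 2 — compute geometric multiplicities via the rank-nullity identity g(λ) = n − rank(A − λI):
  rank(A − (1)·I) = 3, so dim ker(A − (1)·I) = n − 3 = 2

Summary:
  λ = 1: algebraic multiplicity = 5, geometric multiplicity = 2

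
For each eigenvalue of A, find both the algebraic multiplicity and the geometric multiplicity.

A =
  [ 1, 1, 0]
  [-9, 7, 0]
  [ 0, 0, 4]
λ = 4: alg = 3, geom = 2

Step 1 — factor the characteristic polynomial to read off the algebraic multiplicities:
  χ_A(x) = (x - 4)^3

Step 2 — compute geometric multiplicities via the rank-nullity identity g(λ) = n − rank(A − λI):
  rank(A − (4)·I) = 1, so dim ker(A − (4)·I) = n − 1 = 2

Summary:
  λ = 4: algebraic multiplicity = 3, geometric multiplicity = 2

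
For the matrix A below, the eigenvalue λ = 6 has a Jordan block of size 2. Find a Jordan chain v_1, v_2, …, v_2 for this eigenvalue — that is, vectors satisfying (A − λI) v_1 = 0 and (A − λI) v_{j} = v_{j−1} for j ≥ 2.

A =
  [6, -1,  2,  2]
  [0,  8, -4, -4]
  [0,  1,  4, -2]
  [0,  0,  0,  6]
A Jordan chain for λ = 6 of length 2:
v_1 = (-1, 2, 1, 0)ᵀ
v_2 = (0, 1, 0, 0)ᵀ

Let N = A − (6)·I. We want v_2 with N^2 v_2 = 0 but N^1 v_2 ≠ 0; then v_{j-1} := N · v_j for j = 2, …, 2.

Pick v_2 = (0, 1, 0, 0)ᵀ.
Then v_1 = N · v_2 = (-1, 2, 1, 0)ᵀ.

Sanity check: (A − (6)·I) v_1 = (0, 0, 0, 0)ᵀ = 0. ✓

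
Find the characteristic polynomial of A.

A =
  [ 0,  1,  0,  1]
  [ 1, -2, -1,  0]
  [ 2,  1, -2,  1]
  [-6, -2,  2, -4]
x^4 + 8*x^3 + 24*x^2 + 32*x + 16

Expanding det(x·I − A) (e.g. by cofactor expansion or by noting that A is similar to its Jordan form J, which has the same characteristic polynomial as A) gives
  χ_A(x) = x^4 + 8*x^3 + 24*x^2 + 32*x + 16
which factors as (x + 2)^4. The eigenvalues (with algebraic multiplicities) are λ = -2 with multiplicity 4.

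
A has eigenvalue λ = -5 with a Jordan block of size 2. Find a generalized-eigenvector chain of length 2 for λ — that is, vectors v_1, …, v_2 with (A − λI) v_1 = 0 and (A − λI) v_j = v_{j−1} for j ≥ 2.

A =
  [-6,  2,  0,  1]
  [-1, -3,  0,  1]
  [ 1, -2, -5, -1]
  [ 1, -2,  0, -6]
A Jordan chain for λ = -5 of length 2:
v_1 = (-1, -1, 1, 1)ᵀ
v_2 = (1, 0, 0, 0)ᵀ

Let N = A − (-5)·I. We want v_2 with N^2 v_2 = 0 but N^1 v_2 ≠ 0; then v_{j-1} := N · v_j for j = 2, …, 2.

Pick v_2 = (1, 0, 0, 0)ᵀ.
Then v_1 = N · v_2 = (-1, -1, 1, 1)ᵀ.

Sanity check: (A − (-5)·I) v_1 = (0, 0, 0, 0)ᵀ = 0. ✓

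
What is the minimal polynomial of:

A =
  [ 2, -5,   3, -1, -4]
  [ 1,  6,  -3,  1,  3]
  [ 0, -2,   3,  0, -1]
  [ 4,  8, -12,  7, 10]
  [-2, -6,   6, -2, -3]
x^2 - 6*x + 9

The characteristic polynomial is χ_A(x) = (x - 3)^5, so the eigenvalues are known. The minimal polynomial is
  m_A(x) = Π_λ (x − λ)^{k_λ}
where k_λ is the size of the *largest* Jordan block for λ (equivalently, the smallest k with (A − λI)^k v = 0 for every generalised eigenvector v of λ).

  λ = 3: largest Jordan block has size 2, contributing (x − 3)^2

So m_A(x) = (x - 3)^2 = x^2 - 6*x + 9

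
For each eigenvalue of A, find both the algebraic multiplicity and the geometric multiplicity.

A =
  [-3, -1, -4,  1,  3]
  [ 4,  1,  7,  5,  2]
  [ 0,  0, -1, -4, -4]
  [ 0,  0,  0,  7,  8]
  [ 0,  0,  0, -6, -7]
λ = -1: alg = 4, geom = 2; λ = 1: alg = 1, geom = 1

Step 1 — factor the characteristic polynomial to read off the algebraic multiplicities:
  χ_A(x) = (x - 1)*(x + 1)^4

Step 2 — compute geometric multiplicities via the rank-nullity identity g(λ) = n − rank(A − λI):
  rank(A − (-1)·I) = 3, so dim ker(A − (-1)·I) = n − 3 = 2
  rank(A − (1)·I) = 4, so dim ker(A − (1)·I) = n − 4 = 1

Summary:
  λ = -1: algebraic multiplicity = 4, geometric multiplicity = 2
  λ = 1: algebraic multiplicity = 1, geometric multiplicity = 1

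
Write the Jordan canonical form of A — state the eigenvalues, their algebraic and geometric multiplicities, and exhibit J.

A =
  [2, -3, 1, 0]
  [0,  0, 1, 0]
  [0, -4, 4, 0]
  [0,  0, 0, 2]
J_3(2) ⊕ J_1(2)

The characteristic polynomial is
  det(x·I − A) = x^4 - 8*x^3 + 24*x^2 - 32*x + 16 = (x - 2)^4

Eigenvalues and multiplicities (the geometric multiplicity of λ is n − rank(A − λI), which equals the number of Jordan blocks for λ):
  λ = 2: algebraic multiplicity = 4, geometric multiplicity = 2

Determining the block sizes for each eigenvalue:
  λ = 2: with am = 4 and gm = 2, the partition is not yet determined (e.g. several partitions of 4 into 2 parts exist). Let N = A − (2)·I. Computing rank(N^1) = 2, rank(N^2) = 1, rank(N^3) = 0; the number of blocks of size ≥ j is rank(N^{j−1}) − rank(N^j), giving [2, 1, 1]. So we have 1 block(s) of size 3, 1 block(s) of size 1 → block sizes [3, 1]

Assembling the blocks gives a Jordan form
J =
  [2, 1, 0, 0]
  [0, 2, 1, 0]
  [0, 0, 2, 0]
  [0, 0, 0, 2]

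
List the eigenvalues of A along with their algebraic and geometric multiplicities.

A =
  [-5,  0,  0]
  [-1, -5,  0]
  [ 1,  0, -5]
λ = -5: alg = 3, geom = 2

Step 1 — factor the characteristic polynomial to read off the algebraic multiplicities:
  χ_A(x) = (x + 5)^3

Step 2 — compute geometric multiplicities via the rank-nullity identity g(λ) = n − rank(A − λI):
  rank(A − (-5)·I) = 1, so dim ker(A − (-5)·I) = n − 1 = 2

Summary:
  λ = -5: algebraic multiplicity = 3, geometric multiplicity = 2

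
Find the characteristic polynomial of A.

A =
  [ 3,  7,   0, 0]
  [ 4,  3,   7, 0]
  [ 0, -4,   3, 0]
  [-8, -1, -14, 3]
x^4 - 12*x^3 + 54*x^2 - 108*x + 81

Expanding det(x·I − A) (e.g. by cofactor expansion or by noting that A is similar to its Jordan form J, which has the same characteristic polynomial as A) gives
  χ_A(x) = x^4 - 12*x^3 + 54*x^2 - 108*x + 81
which factors as (x - 3)^4. The eigenvalues (with algebraic multiplicities) are λ = 3 with multiplicity 4.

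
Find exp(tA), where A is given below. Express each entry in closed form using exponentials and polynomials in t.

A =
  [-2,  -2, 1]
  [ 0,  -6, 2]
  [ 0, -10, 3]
e^{tA} =
  [exp(-2*t), -2*exp(-t) + 2*exp(-2*t), exp(-t) - exp(-2*t)]
  [0, -4*exp(-t) + 5*exp(-2*t), 2*exp(-t) - 2*exp(-2*t)]
  [0, -10*exp(-t) + 10*exp(-2*t), 5*exp(-t) - 4*exp(-2*t)]

Strategy: write A = P · J · P⁻¹ where J is a Jordan canonical form, so e^{tA} = P · e^{tJ} · P⁻¹, and e^{tJ} can be computed block-by-block.

A has Jordan form
J =
  [-2,  0,  0]
  [ 0, -2,  0]
  [ 0,  0, -1]
(up to reordering of blocks).

Per-block formulas:
  For a 1×1 block at λ = -1: exp(t · [-1]) = [e^(-1t)].
  For a 1×1 block at λ = -2: exp(t · [-2]) = [e^(-2t)].

After assembling e^{tJ} and conjugating by P, we get:

e^{tA} =
  [exp(-2*t), -2*exp(-t) + 2*exp(-2*t), exp(-t) - exp(-2*t)]
  [0, -4*exp(-t) + 5*exp(-2*t), 2*exp(-t) - 2*exp(-2*t)]
  [0, -10*exp(-t) + 10*exp(-2*t), 5*exp(-t) - 4*exp(-2*t)]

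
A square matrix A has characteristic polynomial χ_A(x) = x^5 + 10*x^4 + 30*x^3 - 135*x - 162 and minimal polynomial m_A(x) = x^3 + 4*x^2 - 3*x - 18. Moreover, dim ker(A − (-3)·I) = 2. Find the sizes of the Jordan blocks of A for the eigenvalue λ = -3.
Block sizes for λ = -3: [2, 2]

Step 1 — from the characteristic polynomial, algebraic multiplicity of λ = -3 is 4. From dim ker(A − (-3)·I) = 2, there are exactly 2 Jordan blocks for λ = -3.
Step 2 — from the minimal polynomial, the factor (x + 3)^2 tells us the largest block for λ = -3 has size 2.
Step 3 — with total size 4, 2 blocks, and largest block 2, the block sizes (in nonincreasing order) are [2, 2].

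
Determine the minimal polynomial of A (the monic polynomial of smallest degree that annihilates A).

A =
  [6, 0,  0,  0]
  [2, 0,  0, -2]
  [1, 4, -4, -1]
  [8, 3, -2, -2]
x^4 - 24*x^2 - 64*x - 48

The characteristic polynomial is χ_A(x) = (x - 6)*(x + 2)^3, so the eigenvalues are known. The minimal polynomial is
  m_A(x) = Π_λ (x − λ)^{k_λ}
where k_λ is the size of the *largest* Jordan block for λ (equivalently, the smallest k with (A − λI)^k v = 0 for every generalised eigenvector v of λ).

  λ = -2: largest Jordan block has size 3, contributing (x + 2)^3
  λ = 6: largest Jordan block has size 1, contributing (x − 6)

So m_A(x) = (x - 6)*(x + 2)^3 = x^4 - 24*x^2 - 64*x - 48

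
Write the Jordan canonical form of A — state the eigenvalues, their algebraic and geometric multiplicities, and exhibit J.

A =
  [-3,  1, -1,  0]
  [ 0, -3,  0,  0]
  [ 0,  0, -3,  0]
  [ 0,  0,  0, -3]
J_2(-3) ⊕ J_1(-3) ⊕ J_1(-3)

The characteristic polynomial is
  det(x·I − A) = x^4 + 12*x^3 + 54*x^2 + 108*x + 81 = (x + 3)^4

Eigenvalues and multiplicities (the geometric multiplicity of λ is n − rank(A − λI), which equals the number of Jordan blocks for λ):
  λ = -3: algebraic multiplicity = 4, geometric multiplicity = 3

Determining the block sizes for each eigenvalue:
  λ = -3: 3 blocks summing to 4 forces exactly one block of size 2 and the rest size 1 → block sizes [2, 1, 1]

Assembling the blocks gives a Jordan form
J =
  [-3,  1,  0,  0]
  [ 0, -3,  0,  0]
  [ 0,  0, -3,  0]
  [ 0,  0,  0, -3]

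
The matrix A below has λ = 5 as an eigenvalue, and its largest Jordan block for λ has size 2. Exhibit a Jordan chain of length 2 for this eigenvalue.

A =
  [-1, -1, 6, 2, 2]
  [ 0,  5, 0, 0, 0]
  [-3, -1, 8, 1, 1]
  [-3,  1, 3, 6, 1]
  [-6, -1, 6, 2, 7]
A Jordan chain for λ = 5 of length 2:
v_1 = (-6, 0, -3, -3, -6)ᵀ
v_2 = (1, 0, 0, 0, 0)ᵀ

Let N = A − (5)·I. We want v_2 with N^2 v_2 = 0 but N^1 v_2 ≠ 0; then v_{j-1} := N · v_j for j = 2, …, 2.

Pick v_2 = (1, 0, 0, 0, 0)ᵀ.
Then v_1 = N · v_2 = (-6, 0, -3, -3, -6)ᵀ.

Sanity check: (A − (5)·I) v_1 = (0, 0, 0, 0, 0)ᵀ = 0. ✓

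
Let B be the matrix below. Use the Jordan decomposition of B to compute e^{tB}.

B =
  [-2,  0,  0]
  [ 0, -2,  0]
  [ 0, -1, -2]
e^{tB} =
  [exp(-2*t), 0, 0]
  [0, exp(-2*t), 0]
  [0, -t*exp(-2*t), exp(-2*t)]

Strategy: write B = P · J · P⁻¹ where J is a Jordan canonical form, so e^{tB} = P · e^{tJ} · P⁻¹, and e^{tJ} can be computed block-by-block.

B has Jordan form
J =
  [-2,  1,  0]
  [ 0, -2,  0]
  [ 0,  0, -2]
(up to reordering of blocks).

Per-block formulas:
  For a 1×1 block at λ = -2: exp(t · [-2]) = [e^(-2t)].
  For a 2×2 Jordan block J_2(-2): exp(t · J_2(-2)) = e^(-2t)·(I + t·N), where N is the 2×2 nilpotent shift.

After assembling e^{tJ} and conjugating by P, we get:

e^{tB} =
  [exp(-2*t), 0, 0]
  [0, exp(-2*t), 0]
  [0, -t*exp(-2*t), exp(-2*t)]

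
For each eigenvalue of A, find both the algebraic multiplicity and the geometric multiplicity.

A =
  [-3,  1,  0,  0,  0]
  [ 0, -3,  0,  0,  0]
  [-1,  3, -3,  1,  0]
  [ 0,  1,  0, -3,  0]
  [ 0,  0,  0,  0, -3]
λ = -3: alg = 5, geom = 3

Step 1 — factor the characteristic polynomial to read off the algebraic multiplicities:
  χ_A(x) = (x + 3)^5

Step 2 — compute geometric multiplicities via the rank-nullity identity g(λ) = n − rank(A − λI):
  rank(A − (-3)·I) = 2, so dim ker(A − (-3)·I) = n − 2 = 3

Summary:
  λ = -3: algebraic multiplicity = 5, geometric multiplicity = 3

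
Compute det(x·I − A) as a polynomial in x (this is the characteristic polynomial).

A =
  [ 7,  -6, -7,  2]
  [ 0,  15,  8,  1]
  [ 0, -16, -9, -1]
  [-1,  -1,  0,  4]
x^4 - 17*x^3 + 90*x^2 - 108*x - 216

Expanding det(x·I − A) (e.g. by cofactor expansion or by noting that A is similar to its Jordan form J, which has the same characteristic polynomial as A) gives
  χ_A(x) = x^4 - 17*x^3 + 90*x^2 - 108*x - 216
which factors as (x - 6)^3*(x + 1). The eigenvalues (with algebraic multiplicities) are λ = -1 with multiplicity 1, λ = 6 with multiplicity 3.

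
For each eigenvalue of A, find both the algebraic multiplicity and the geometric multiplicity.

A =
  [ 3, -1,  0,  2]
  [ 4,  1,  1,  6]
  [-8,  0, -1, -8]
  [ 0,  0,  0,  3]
λ = 1: alg = 3, geom = 1; λ = 3: alg = 1, geom = 1

Step 1 — factor the characteristic polynomial to read off the algebraic multiplicities:
  χ_A(x) = (x - 3)*(x - 1)^3

Step 2 — compute geometric multiplicities via the rank-nullity identity g(λ) = n − rank(A − λI):
  rank(A − (1)·I) = 3, so dim ker(A − (1)·I) = n − 3 = 1
  rank(A − (3)·I) = 3, so dim ker(A − (3)·I) = n − 3 = 1

Summary:
  λ = 1: algebraic multiplicity = 3, geometric multiplicity = 1
  λ = 3: algebraic multiplicity = 1, geometric multiplicity = 1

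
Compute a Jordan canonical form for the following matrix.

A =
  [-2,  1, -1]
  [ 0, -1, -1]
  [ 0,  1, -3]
J_2(-2) ⊕ J_1(-2)

The characteristic polynomial is
  det(x·I − A) = x^3 + 6*x^2 + 12*x + 8 = (x + 2)^3

Eigenvalues and multiplicities (the geometric multiplicity of λ is n − rank(A − λI), which equals the number of Jordan blocks for λ):
  λ = -2: algebraic multiplicity = 3, geometric multiplicity = 2

Determining the block sizes for each eigenvalue:
  λ = -2: 2 blocks summing to 3 forces exactly one block of size 2 and the rest size 1 → block sizes [2, 1]

Assembling the blocks gives a Jordan form
J =
  [-2,  1,  0]
  [ 0, -2,  0]
  [ 0,  0, -2]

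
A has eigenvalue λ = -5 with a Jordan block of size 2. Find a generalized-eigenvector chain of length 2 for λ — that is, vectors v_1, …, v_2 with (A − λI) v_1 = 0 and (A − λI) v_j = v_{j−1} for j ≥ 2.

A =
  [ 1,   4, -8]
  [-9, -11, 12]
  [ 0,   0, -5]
A Jordan chain for λ = -5 of length 2:
v_1 = (6, -9, 0)ᵀ
v_2 = (1, 0, 0)ᵀ

Let N = A − (-5)·I. We want v_2 with N^2 v_2 = 0 but N^1 v_2 ≠ 0; then v_{j-1} := N · v_j for j = 2, …, 2.

Pick v_2 = (1, 0, 0)ᵀ.
Then v_1 = N · v_2 = (6, -9, 0)ᵀ.

Sanity check: (A − (-5)·I) v_1 = (0, 0, 0)ᵀ = 0. ✓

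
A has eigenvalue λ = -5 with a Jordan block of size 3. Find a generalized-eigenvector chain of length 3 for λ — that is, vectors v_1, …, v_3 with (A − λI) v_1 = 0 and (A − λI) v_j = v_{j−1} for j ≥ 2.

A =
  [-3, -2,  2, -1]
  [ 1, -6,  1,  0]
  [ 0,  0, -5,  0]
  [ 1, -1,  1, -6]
A Jordan chain for λ = -5 of length 3:
v_1 = (1, 1, 0, 0)ᵀ
v_2 = (2, 1, 0, 1)ᵀ
v_3 = (1, 0, 0, 0)ᵀ

Let N = A − (-5)·I. We want v_3 with N^3 v_3 = 0 but N^2 v_3 ≠ 0; then v_{j-1} := N · v_j for j = 3, …, 2.

Pick v_3 = (1, 0, 0, 0)ᵀ.
Then v_2 = N · v_3 = (2, 1, 0, 1)ᵀ.
Then v_1 = N · v_2 = (1, 1, 0, 0)ᵀ.

Sanity check: (A − (-5)·I) v_1 = (0, 0, 0, 0)ᵀ = 0. ✓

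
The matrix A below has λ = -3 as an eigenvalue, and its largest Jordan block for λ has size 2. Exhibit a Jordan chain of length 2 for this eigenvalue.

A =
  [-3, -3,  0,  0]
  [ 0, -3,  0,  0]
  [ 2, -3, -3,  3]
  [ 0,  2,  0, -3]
A Jordan chain for λ = -3 of length 2:
v_1 = (0, 0, 2, 0)ᵀ
v_2 = (1, 0, 0, 0)ᵀ

Let N = A − (-3)·I. We want v_2 with N^2 v_2 = 0 but N^1 v_2 ≠ 0; then v_{j-1} := N · v_j for j = 2, …, 2.

Pick v_2 = (1, 0, 0, 0)ᵀ.
Then v_1 = N · v_2 = (0, 0, 2, 0)ᵀ.

Sanity check: (A − (-3)·I) v_1 = (0, 0, 0, 0)ᵀ = 0. ✓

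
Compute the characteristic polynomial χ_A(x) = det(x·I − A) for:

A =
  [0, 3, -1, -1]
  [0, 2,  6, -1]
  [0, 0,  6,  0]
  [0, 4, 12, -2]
x^4 - 6*x^3

Expanding det(x·I − A) (e.g. by cofactor expansion or by noting that A is similar to its Jordan form J, which has the same characteristic polynomial as A) gives
  χ_A(x) = x^4 - 6*x^3
which factors as x^3*(x - 6). The eigenvalues (with algebraic multiplicities) are λ = 0 with multiplicity 3, λ = 6 with multiplicity 1.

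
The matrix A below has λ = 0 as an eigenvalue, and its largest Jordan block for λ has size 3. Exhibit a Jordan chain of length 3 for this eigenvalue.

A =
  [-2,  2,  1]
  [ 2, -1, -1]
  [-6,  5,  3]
A Jordan chain for λ = 0 of length 3:
v_1 = (2, 0, 4)ᵀ
v_2 = (-2, 2, -6)ᵀ
v_3 = (1, 0, 0)ᵀ

Let N = A − (0)·I. We want v_3 with N^3 v_3 = 0 but N^2 v_3 ≠ 0; then v_{j-1} := N · v_j for j = 3, …, 2.

Pick v_3 = (1, 0, 0)ᵀ.
Then v_2 = N · v_3 = (-2, 2, -6)ᵀ.
Then v_1 = N · v_2 = (2, 0, 4)ᵀ.

Sanity check: (A − (0)·I) v_1 = (0, 0, 0)ᵀ = 0. ✓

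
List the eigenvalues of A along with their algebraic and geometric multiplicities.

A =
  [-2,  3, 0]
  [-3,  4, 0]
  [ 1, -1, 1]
λ = 1: alg = 3, geom = 2

Step 1 — factor the characteristic polynomial to read off the algebraic multiplicities:
  χ_A(x) = (x - 1)^3

Step 2 — compute geometric multiplicities via the rank-nullity identity g(λ) = n − rank(A − λI):
  rank(A − (1)·I) = 1, so dim ker(A − (1)·I) = n − 1 = 2

Summary:
  λ = 1: algebraic multiplicity = 3, geometric multiplicity = 2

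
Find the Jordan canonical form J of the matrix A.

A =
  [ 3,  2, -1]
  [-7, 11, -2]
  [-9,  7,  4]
J_3(6)

The characteristic polynomial is
  det(x·I − A) = x^3 - 18*x^2 + 108*x - 216 = (x - 6)^3

Eigenvalues and multiplicities (the geometric multiplicity of λ is n − rank(A − λI), which equals the number of Jordan blocks for λ):
  λ = 6: algebraic multiplicity = 3, geometric multiplicity = 1

Determining the block sizes for each eigenvalue:
  λ = 6: one block (gm = 1), so the single block has size am = 3 → block sizes [3]

Assembling the blocks gives a Jordan form
J =
  [6, 1, 0]
  [0, 6, 1]
  [0, 0, 6]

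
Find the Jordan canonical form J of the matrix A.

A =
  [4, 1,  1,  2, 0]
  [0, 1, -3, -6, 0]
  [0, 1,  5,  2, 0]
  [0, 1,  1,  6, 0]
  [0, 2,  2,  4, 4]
J_2(4) ⊕ J_1(4) ⊕ J_1(4) ⊕ J_1(4)

The characteristic polynomial is
  det(x·I − A) = x^5 - 20*x^4 + 160*x^3 - 640*x^2 + 1280*x - 1024 = (x - 4)^5

Eigenvalues and multiplicities (the geometric multiplicity of λ is n − rank(A − λI), which equals the number of Jordan blocks for λ):
  λ = 4: algebraic multiplicity = 5, geometric multiplicity = 4

Determining the block sizes for each eigenvalue:
  λ = 4: 4 blocks summing to 5 forces exactly one block of size 2 and the rest size 1 → block sizes [2, 1, 1, 1]

Assembling the blocks gives a Jordan form
J =
  [4, 1, 0, 0, 0]
  [0, 4, 0, 0, 0]
  [0, 0, 4, 0, 0]
  [0, 0, 0, 4, 0]
  [0, 0, 0, 0, 4]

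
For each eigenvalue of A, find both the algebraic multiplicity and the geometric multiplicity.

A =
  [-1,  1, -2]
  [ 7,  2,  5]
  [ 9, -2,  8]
λ = 3: alg = 3, geom = 1

Step 1 — factor the characteristic polynomial to read off the algebraic multiplicities:
  χ_A(x) = (x - 3)^3

Step 2 — compute geometric multiplicities via the rank-nullity identity g(λ) = n − rank(A − λI):
  rank(A − (3)·I) = 2, so dim ker(A − (3)·I) = n − 2 = 1

Summary:
  λ = 3: algebraic multiplicity = 3, geometric multiplicity = 1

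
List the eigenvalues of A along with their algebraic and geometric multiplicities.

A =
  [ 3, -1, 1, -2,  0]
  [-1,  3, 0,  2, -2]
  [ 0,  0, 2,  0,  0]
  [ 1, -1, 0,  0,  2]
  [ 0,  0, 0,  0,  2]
λ = 2: alg = 5, geom = 3

Step 1 — factor the characteristic polynomial to read off the algebraic multiplicities:
  χ_A(x) = (x - 2)^5

Step 2 — compute geometric multiplicities via the rank-nullity identity g(λ) = n − rank(A − λI):
  rank(A − (2)·I) = 2, so dim ker(A − (2)·I) = n − 2 = 3

Summary:
  λ = 2: algebraic multiplicity = 5, geometric multiplicity = 3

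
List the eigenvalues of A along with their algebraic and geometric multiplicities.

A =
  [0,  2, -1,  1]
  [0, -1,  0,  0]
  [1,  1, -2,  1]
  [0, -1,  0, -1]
λ = -1: alg = 4, geom = 2

Step 1 — factor the characteristic polynomial to read off the algebraic multiplicities:
  χ_A(x) = (x + 1)^4

Step 2 — compute geometric multiplicities via the rank-nullity identity g(λ) = n − rank(A − λI):
  rank(A − (-1)·I) = 2, so dim ker(A − (-1)·I) = n − 2 = 2

Summary:
  λ = -1: algebraic multiplicity = 4, geometric multiplicity = 2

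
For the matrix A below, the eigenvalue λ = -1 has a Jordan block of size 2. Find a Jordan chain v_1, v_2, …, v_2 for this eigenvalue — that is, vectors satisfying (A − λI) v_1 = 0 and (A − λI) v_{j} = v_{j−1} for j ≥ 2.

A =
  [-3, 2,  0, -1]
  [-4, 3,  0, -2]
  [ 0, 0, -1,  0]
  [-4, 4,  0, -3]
A Jordan chain for λ = -1 of length 2:
v_1 = (-2, -4, 0, -4)ᵀ
v_2 = (1, 0, 0, 0)ᵀ

Let N = A − (-1)·I. We want v_2 with N^2 v_2 = 0 but N^1 v_2 ≠ 0; then v_{j-1} := N · v_j for j = 2, …, 2.

Pick v_2 = (1, 0, 0, 0)ᵀ.
Then v_1 = N · v_2 = (-2, -4, 0, -4)ᵀ.

Sanity check: (A − (-1)·I) v_1 = (0, 0, 0, 0)ᵀ = 0. ✓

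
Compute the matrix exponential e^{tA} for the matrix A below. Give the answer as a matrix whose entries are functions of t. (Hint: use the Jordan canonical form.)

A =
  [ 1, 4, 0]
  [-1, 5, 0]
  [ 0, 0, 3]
e^{tA} =
  [-2*t*exp(3*t) + exp(3*t), 4*t*exp(3*t), 0]
  [-t*exp(3*t), 2*t*exp(3*t) + exp(3*t), 0]
  [0, 0, exp(3*t)]

Strategy: write A = P · J · P⁻¹ where J is a Jordan canonical form, so e^{tA} = P · e^{tJ} · P⁻¹, and e^{tJ} can be computed block-by-block.

A has Jordan form
J =
  [3, 1, 0]
  [0, 3, 0]
  [0, 0, 3]
(up to reordering of blocks).

Per-block formulas:
  For a 1×1 block at λ = 3: exp(t · [3]) = [e^(3t)].
  For a 2×2 Jordan block J_2(3): exp(t · J_2(3)) = e^(3t)·(I + t·N), where N is the 2×2 nilpotent shift.

After assembling e^{tJ} and conjugating by P, we get:

e^{tA} =
  [-2*t*exp(3*t) + exp(3*t), 4*t*exp(3*t), 0]
  [-t*exp(3*t), 2*t*exp(3*t) + exp(3*t), 0]
  [0, 0, exp(3*t)]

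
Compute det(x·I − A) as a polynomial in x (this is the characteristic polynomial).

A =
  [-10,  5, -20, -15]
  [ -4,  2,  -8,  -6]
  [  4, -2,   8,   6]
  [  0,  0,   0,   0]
x^4

Expanding det(x·I − A) (e.g. by cofactor expansion or by noting that A is similar to its Jordan form J, which has the same characteristic polynomial as A) gives
  χ_A(x) = x^4
which factors as x^4. The eigenvalues (with algebraic multiplicities) are λ = 0 with multiplicity 4.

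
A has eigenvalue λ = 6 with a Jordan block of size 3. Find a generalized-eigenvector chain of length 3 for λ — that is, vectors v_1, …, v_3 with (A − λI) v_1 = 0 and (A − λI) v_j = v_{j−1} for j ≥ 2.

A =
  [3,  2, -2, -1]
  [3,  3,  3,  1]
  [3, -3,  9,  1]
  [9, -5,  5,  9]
A Jordan chain for λ = 6 of length 3:
v_1 = (-1, 1, 1, 3)ᵀ
v_2 = (2, -3, -3, -5)ᵀ
v_3 = (0, 1, 0, 0)ᵀ

Let N = A − (6)·I. We want v_3 with N^3 v_3 = 0 but N^2 v_3 ≠ 0; then v_{j-1} := N · v_j for j = 3, …, 2.

Pick v_3 = (0, 1, 0, 0)ᵀ.
Then v_2 = N · v_3 = (2, -3, -3, -5)ᵀ.
Then v_1 = N · v_2 = (-1, 1, 1, 3)ᵀ.

Sanity check: (A − (6)·I) v_1 = (0, 0, 0, 0)ᵀ = 0. ✓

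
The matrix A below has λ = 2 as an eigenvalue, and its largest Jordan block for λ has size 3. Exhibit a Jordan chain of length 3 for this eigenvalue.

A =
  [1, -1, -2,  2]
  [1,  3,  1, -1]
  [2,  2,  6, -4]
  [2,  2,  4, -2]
A Jordan chain for λ = 2 of length 3:
v_1 = (1, -1, -2, -2)ᵀ
v_2 = (-2, 1, 4, 4)ᵀ
v_3 = (0, 0, 1, 0)ᵀ

Let N = A − (2)·I. We want v_3 with N^3 v_3 = 0 but N^2 v_3 ≠ 0; then v_{j-1} := N · v_j for j = 3, …, 2.

Pick v_3 = (0, 0, 1, 0)ᵀ.
Then v_2 = N · v_3 = (-2, 1, 4, 4)ᵀ.
Then v_1 = N · v_2 = (1, -1, -2, -2)ᵀ.

Sanity check: (A − (2)·I) v_1 = (0, 0, 0, 0)ᵀ = 0. ✓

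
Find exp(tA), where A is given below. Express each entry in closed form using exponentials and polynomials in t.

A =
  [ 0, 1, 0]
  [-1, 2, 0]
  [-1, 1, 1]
e^{tA} =
  [-t*exp(t) + exp(t), t*exp(t), 0]
  [-t*exp(t), t*exp(t) + exp(t), 0]
  [-t*exp(t), t*exp(t), exp(t)]

Strategy: write A = P · J · P⁻¹ where J is a Jordan canonical form, so e^{tA} = P · e^{tJ} · P⁻¹, and e^{tJ} can be computed block-by-block.

A has Jordan form
J =
  [1, 1, 0]
  [0, 1, 0]
  [0, 0, 1]
(up to reordering of blocks).

Per-block formulas:
  For a 2×2 Jordan block J_2(1): exp(t · J_2(1)) = e^(1t)·(I + t·N), where N is the 2×2 nilpotent shift.
  For a 1×1 block at λ = 1: exp(t · [1]) = [e^(1t)].

After assembling e^{tJ} and conjugating by P, we get:

e^{tA} =
  [-t*exp(t) + exp(t), t*exp(t), 0]
  [-t*exp(t), t*exp(t) + exp(t), 0]
  [-t*exp(t), t*exp(t), exp(t)]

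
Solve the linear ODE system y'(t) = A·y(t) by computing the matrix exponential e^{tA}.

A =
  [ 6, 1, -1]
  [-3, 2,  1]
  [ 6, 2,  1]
e^{tA} =
  [3*t*exp(3*t) + exp(3*t), t*exp(3*t), -t*exp(3*t)]
  [-3*t*exp(3*t), -t*exp(3*t) + exp(3*t), t*exp(3*t)]
  [6*t*exp(3*t), 2*t*exp(3*t), -2*t*exp(3*t) + exp(3*t)]

Strategy: write A = P · J · P⁻¹ where J is a Jordan canonical form, so e^{tA} = P · e^{tJ} · P⁻¹, and e^{tJ} can be computed block-by-block.

A has Jordan form
J =
  [3, 1, 0]
  [0, 3, 0]
  [0, 0, 3]
(up to reordering of blocks).

Per-block formulas:
  For a 2×2 Jordan block J_2(3): exp(t · J_2(3)) = e^(3t)·(I + t·N), where N is the 2×2 nilpotent shift.
  For a 1×1 block at λ = 3: exp(t · [3]) = [e^(3t)].

After assembling e^{tJ} and conjugating by P, we get:

e^{tA} =
  [3*t*exp(3*t) + exp(3*t), t*exp(3*t), -t*exp(3*t)]
  [-3*t*exp(3*t), -t*exp(3*t) + exp(3*t), t*exp(3*t)]
  [6*t*exp(3*t), 2*t*exp(3*t), -2*t*exp(3*t) + exp(3*t)]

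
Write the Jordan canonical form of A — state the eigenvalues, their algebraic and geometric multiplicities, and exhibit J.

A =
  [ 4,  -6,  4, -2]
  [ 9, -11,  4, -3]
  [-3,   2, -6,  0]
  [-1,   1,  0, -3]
J_2(-4) ⊕ J_2(-4)

The characteristic polynomial is
  det(x·I − A) = x^4 + 16*x^3 + 96*x^2 + 256*x + 256 = (x + 4)^4

Eigenvalues and multiplicities (the geometric multiplicity of λ is n − rank(A − λI), which equals the number of Jordan blocks for λ):
  λ = -4: algebraic multiplicity = 4, geometric multiplicity = 2

Determining the block sizes for each eigenvalue:
  λ = -4: with am = 4 and gm = 2, the partition is not yet determined (e.g. several partitions of 4 into 2 parts exist). Let N = A − (-4)·I. Computing rank(N^1) = 2, rank(N^2) = 0; the number of blocks of size ≥ j is rank(N^{j−1}) − rank(N^j), giving [2, 2]. So we have 2 block(s) of size 2 → block sizes [2, 2]

Assembling the blocks gives a Jordan form
J =
  [-4,  1,  0,  0]
  [ 0, -4,  0,  0]
  [ 0,  0, -4,  1]
  [ 0,  0,  0, -4]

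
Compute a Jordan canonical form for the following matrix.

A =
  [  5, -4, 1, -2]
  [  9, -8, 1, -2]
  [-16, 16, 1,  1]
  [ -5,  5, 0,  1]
J_1(-4) ⊕ J_3(1)

The characteristic polynomial is
  det(x·I − A) = x^4 + x^3 - 9*x^2 + 11*x - 4 = (x - 1)^3*(x + 4)

Eigenvalues and multiplicities (the geometric multiplicity of λ is n − rank(A − λI), which equals the number of Jordan blocks for λ):
  λ = -4: algebraic multiplicity = 1, geometric multiplicity = 1
  λ = 1: algebraic multiplicity = 3, geometric multiplicity = 1

Determining the block sizes for each eigenvalue:
  λ = -4: one block (gm = 1), so the single block has size am = 1 → block sizes [1]
  λ = 1: one block (gm = 1), so the single block has size am = 3 → block sizes [3]

Assembling the blocks gives a Jordan form
J =
  [-4, 0, 0, 0]
  [ 0, 1, 1, 0]
  [ 0, 0, 1, 1]
  [ 0, 0, 0, 1]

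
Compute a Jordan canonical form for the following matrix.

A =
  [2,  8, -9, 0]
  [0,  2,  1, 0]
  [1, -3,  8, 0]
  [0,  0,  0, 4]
J_3(4) ⊕ J_1(4)

The characteristic polynomial is
  det(x·I − A) = x^4 - 16*x^3 + 96*x^2 - 256*x + 256 = (x - 4)^4

Eigenvalues and multiplicities (the geometric multiplicity of λ is n − rank(A − λI), which equals the number of Jordan blocks for λ):
  λ = 4: algebraic multiplicity = 4, geometric multiplicity = 2

Determining the block sizes for each eigenvalue:
  λ = 4: with am = 4 and gm = 2, the partition is not yet determined (e.g. several partitions of 4 into 2 parts exist). Let N = A − (4)·I. Computing rank(N^1) = 2, rank(N^2) = 1, rank(N^3) = 0; the number of blocks of size ≥ j is rank(N^{j−1}) − rank(N^j), giving [2, 1, 1]. So we have 1 block(s) of size 3, 1 block(s) of size 1 → block sizes [3, 1]

Assembling the blocks gives a Jordan form
J =
  [4, 1, 0, 0]
  [0, 4, 1, 0]
  [0, 0, 4, 0]
  [0, 0, 0, 4]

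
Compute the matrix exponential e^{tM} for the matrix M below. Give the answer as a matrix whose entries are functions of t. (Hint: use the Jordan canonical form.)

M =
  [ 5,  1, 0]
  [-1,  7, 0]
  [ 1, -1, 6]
e^{tM} =
  [-t*exp(6*t) + exp(6*t), t*exp(6*t), 0]
  [-t*exp(6*t), t*exp(6*t) + exp(6*t), 0]
  [t*exp(6*t), -t*exp(6*t), exp(6*t)]

Strategy: write M = P · J · P⁻¹ where J is a Jordan canonical form, so e^{tM} = P · e^{tJ} · P⁻¹, and e^{tJ} can be computed block-by-block.

M has Jordan form
J =
  [6, 1, 0]
  [0, 6, 0]
  [0, 0, 6]
(up to reordering of blocks).

Per-block formulas:
  For a 2×2 Jordan block J_2(6): exp(t · J_2(6)) = e^(6t)·(I + t·N), where N is the 2×2 nilpotent shift.
  For a 1×1 block at λ = 6: exp(t · [6]) = [e^(6t)].

After assembling e^{tJ} and conjugating by P, we get:

e^{tM} =
  [-t*exp(6*t) + exp(6*t), t*exp(6*t), 0]
  [-t*exp(6*t), t*exp(6*t) + exp(6*t), 0]
  [t*exp(6*t), -t*exp(6*t), exp(6*t)]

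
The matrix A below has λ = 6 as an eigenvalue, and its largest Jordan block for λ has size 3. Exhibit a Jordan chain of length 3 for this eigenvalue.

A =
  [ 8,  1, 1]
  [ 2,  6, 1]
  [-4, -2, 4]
A Jordan chain for λ = 6 of length 3:
v_1 = (2, 0, -4)ᵀ
v_2 = (2, 2, -4)ᵀ
v_3 = (1, 0, 0)ᵀ

Let N = A − (6)·I. We want v_3 with N^3 v_3 = 0 but N^2 v_3 ≠ 0; then v_{j-1} := N · v_j for j = 3, …, 2.

Pick v_3 = (1, 0, 0)ᵀ.
Then v_2 = N · v_3 = (2, 2, -4)ᵀ.
Then v_1 = N · v_2 = (2, 0, -4)ᵀ.

Sanity check: (A − (6)·I) v_1 = (0, 0, 0)ᵀ = 0. ✓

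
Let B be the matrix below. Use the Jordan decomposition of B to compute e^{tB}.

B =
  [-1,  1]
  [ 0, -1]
e^{tB} =
  [exp(-t), t*exp(-t)]
  [0, exp(-t)]

Strategy: write B = P · J · P⁻¹ where J is a Jordan canonical form, so e^{tB} = P · e^{tJ} · P⁻¹, and e^{tJ} can be computed block-by-block.

B has Jordan form
J =
  [-1,  1]
  [ 0, -1]
(up to reordering of blocks).

Per-block formulas:
  For a 2×2 Jordan block J_2(-1): exp(t · J_2(-1)) = e^(-1t)·(I + t·N), where N is the 2×2 nilpotent shift.

After assembling e^{tJ} and conjugating by P, we get:

e^{tB} =
  [exp(-t), t*exp(-t)]
  [0, exp(-t)]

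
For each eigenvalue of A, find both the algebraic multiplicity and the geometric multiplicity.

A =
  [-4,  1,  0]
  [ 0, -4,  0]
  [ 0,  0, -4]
λ = -4: alg = 3, geom = 2

Step 1 — factor the characteristic polynomial to read off the algebraic multiplicities:
  χ_A(x) = (x + 4)^3

Step 2 — compute geometric multiplicities via the rank-nullity identity g(λ) = n − rank(A − λI):
  rank(A − (-4)·I) = 1, so dim ker(A − (-4)·I) = n − 1 = 2

Summary:
  λ = -4: algebraic multiplicity = 3, geometric multiplicity = 2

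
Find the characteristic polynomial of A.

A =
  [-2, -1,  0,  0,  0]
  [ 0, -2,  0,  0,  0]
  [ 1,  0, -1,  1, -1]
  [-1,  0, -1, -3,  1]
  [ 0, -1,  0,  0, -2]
x^5 + 10*x^4 + 40*x^3 + 80*x^2 + 80*x + 32

Expanding det(x·I − A) (e.g. by cofactor expansion or by noting that A is similar to its Jordan form J, which has the same characteristic polynomial as A) gives
  χ_A(x) = x^5 + 10*x^4 + 40*x^3 + 80*x^2 + 80*x + 32
which factors as (x + 2)^5. The eigenvalues (with algebraic multiplicities) are λ = -2 with multiplicity 5.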